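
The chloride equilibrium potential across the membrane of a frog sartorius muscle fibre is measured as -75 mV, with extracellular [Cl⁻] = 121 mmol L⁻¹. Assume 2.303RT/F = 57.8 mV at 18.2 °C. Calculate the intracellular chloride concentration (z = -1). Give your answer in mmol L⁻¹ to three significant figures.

6.10 mmol L⁻¹

Nernst: E = (57.8/-1) · log₁₀([out]/[in]), so log₁₀([out]/[in]) = -75.0 × -1 / 57.8 = 1.2976.
[out]/[in] = 10^(1.2976) = 19.84.
[in] = 121 / 19.84 = 6.098 mmol L⁻¹.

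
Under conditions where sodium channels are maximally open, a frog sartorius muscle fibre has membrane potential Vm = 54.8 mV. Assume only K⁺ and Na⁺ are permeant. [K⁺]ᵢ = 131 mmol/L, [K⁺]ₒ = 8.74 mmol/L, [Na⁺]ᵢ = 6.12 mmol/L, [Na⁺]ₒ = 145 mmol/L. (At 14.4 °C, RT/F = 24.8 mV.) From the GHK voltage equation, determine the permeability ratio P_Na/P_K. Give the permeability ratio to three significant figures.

Let α = P_Na/P_K. GHK: Vm = 24.8·ln[(Kₒ + α·Naₒ)/(Kᵢ + α·Naᵢ)].
e^(Vm/24.8) = e^(54.8/24.8) = 9.1128
So 9.1128·(Kᵢ + α·Naᵢ) = Kₒ + α·Naₒ → α = (9.1128·131.0 − 8.74) / (145.0 − 9.1128·6.12)
α = (1194 − 8.74) / (145.0 − 55.77) = 1185/89.23 = 13.28

13.3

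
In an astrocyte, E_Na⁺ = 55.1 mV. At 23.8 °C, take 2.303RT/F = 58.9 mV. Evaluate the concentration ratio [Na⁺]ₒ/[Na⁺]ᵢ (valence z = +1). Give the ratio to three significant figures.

8.62

log₁₀([out]/[in]) = E·z/(58.9) = 55.1 × 1 / 58.9 = 0.9355
[out]/[in] = 10^(0.9355) = 8.62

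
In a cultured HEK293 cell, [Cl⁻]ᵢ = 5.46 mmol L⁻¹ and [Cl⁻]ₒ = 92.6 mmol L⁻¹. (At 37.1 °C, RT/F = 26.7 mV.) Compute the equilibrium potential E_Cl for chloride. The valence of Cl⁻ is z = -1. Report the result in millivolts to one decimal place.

E = (26.7/z) · ln([Cl⁻]_out/[Cl⁻]_in) with z = -1.
For an anion, dividing by z = -1 reverses the sign.
= (26.7/-1) · ln(92.6/5.46) = -26.70 · ln(16.96)
= -26.70 · (2.8308) = -75.58 mV

-75.6 mV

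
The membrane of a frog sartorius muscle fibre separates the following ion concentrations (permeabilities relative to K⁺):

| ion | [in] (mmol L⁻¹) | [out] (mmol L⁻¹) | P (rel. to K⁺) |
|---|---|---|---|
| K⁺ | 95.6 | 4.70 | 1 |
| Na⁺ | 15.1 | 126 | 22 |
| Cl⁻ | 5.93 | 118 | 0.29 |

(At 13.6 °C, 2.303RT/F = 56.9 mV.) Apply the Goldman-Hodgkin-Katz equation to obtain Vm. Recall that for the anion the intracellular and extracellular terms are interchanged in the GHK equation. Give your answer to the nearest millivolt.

Vm = 56.9 · log₁₀[(Σ P·[cation]ₒ + Σ P·[anion]ᵢ) / (Σ P·[cation]ᵢ + Σ P·[anion]ₒ)]
Numerator = 1×4.70 + 22×126 + 0.29×5.93 = 2778
Denominator = 1×95.6 + 22×15.1 + 0.29×118 = 462
Vm = 56.9 · log₁₀(6.0136) = 56.9 × (0.7791) = 44.33 mV

44 mV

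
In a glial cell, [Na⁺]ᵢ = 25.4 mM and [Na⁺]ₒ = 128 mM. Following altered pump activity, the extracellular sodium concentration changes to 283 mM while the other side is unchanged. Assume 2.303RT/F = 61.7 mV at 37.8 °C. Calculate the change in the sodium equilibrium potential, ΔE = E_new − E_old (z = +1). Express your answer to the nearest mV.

E_old = (61.7/1)·log₁₀(128/25.4) = 43.34 mV
E_new = (61.7/1)·log₁₀(283/25.4) = 64.60 mV
ΔE = 64.60 − (43.34) = 21.26 mV

21 mV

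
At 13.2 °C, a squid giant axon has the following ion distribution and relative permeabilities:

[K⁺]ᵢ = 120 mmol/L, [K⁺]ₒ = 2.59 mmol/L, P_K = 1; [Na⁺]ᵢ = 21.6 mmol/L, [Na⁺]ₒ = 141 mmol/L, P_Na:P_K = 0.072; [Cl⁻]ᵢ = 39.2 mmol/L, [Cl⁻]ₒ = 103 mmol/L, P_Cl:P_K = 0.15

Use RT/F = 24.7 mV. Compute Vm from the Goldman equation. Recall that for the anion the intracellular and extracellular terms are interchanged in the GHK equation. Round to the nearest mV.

Vm = 24.7 · ln[(Σ P·[cation]ₒ + Σ P·[anion]ᵢ) / (Σ P·[cation]ᵢ + Σ P·[anion]ₒ)]
Numerator = 1×2.59 + 0.072×141 + 0.15×39.2 = 18.62
Denominator = 1×120 + 0.072×21.6 + 0.15×103 = 137
Vm = 24.7 · ln(0.13592) = 24.7 × (-1.9957) = -49.29 mV

-49 mV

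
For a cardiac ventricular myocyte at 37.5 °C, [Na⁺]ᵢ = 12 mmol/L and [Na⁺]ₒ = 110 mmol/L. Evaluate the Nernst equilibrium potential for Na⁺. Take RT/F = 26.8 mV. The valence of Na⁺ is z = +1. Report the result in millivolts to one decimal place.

E = (26.8/z) · ln([Na⁺]_out/[Na⁺]_in) with z = +1.
= (26.8/1) · ln(110/12) = 26.80 · ln(9.167)
= 26.80 · (2.2156) = 59.38 mV

59.4 mV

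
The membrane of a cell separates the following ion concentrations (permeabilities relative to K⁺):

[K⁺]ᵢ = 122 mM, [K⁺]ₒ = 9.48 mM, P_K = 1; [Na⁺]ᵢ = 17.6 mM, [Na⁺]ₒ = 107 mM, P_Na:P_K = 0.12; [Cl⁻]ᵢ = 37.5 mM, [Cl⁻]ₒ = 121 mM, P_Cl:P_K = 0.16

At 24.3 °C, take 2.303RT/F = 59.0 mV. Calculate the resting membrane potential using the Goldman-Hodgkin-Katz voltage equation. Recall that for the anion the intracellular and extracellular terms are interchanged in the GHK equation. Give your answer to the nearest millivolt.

-42 mV

Vm = 59.0 · log₁₀[(Σ P·[cation]ₒ + Σ P·[anion]ᵢ) / (Σ P·[cation]ᵢ + Σ P·[anion]ₒ)]
Numerator = 1×9.48 + 0.12×107 + 0.16×37.5 = 28.32
Denominator = 1×122 + 0.12×17.6 + 0.16×121 = 143.5
Vm = 59.0 · log₁₀(0.19739) = 59.0 × (-0.7047) = -41.58 mV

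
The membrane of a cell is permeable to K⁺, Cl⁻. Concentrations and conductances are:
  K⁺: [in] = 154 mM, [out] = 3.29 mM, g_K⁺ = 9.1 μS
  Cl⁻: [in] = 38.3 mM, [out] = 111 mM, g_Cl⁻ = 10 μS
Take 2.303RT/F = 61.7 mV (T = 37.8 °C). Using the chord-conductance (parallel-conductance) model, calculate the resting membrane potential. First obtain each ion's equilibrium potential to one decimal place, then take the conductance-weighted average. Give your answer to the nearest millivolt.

E_K⁺ = (61.7/1)·log₁₀(3.29/154) = -103.1 mV
E_Cl⁻ = (61.7/-1)·log₁₀(111/38.3) = -28.5 mV
Vm = (Σ gᵢEᵢ)/(Σ gᵢ) = (9.1·-103.1 + 10·-28.5) / (9.1 + 10)
= -1223.21 / 19.1 = -64.04 mV

-64 mV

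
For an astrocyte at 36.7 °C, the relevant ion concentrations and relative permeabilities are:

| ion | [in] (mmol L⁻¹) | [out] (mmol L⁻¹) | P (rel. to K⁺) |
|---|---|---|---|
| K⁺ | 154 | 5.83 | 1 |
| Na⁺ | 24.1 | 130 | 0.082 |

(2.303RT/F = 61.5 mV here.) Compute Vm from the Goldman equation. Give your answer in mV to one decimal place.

Vm = 61.5 · log₁₀[(Σ P·[cation]ₒ + Σ P·[anion]ᵢ) / (Σ P·[cation]ᵢ + Σ P·[anion]ₒ)]
Numerator = 1×5.83 + 0.082×130 = 16.49
Denominator = 1×154 + 0.082×24.1 = 156
Vm = 61.5 · log₁₀(0.10572) = 61.5 × (-0.9758) = -60.01 mV

-60.0 mV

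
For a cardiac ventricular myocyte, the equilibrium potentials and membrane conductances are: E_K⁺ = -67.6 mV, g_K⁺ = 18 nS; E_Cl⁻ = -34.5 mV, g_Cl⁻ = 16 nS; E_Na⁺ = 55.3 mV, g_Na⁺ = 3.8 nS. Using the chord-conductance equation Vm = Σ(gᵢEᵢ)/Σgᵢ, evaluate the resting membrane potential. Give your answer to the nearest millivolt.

Σ gᵢEᵢ = 18·(-67.6) + 16·(-34.5) + 3.8·(55.3) = -1558.66
Σ gᵢ = 18 + 16 + 3.8 = 37.8
Vm = -1558.66 / 37.8 = -41.23 mV

-41 mV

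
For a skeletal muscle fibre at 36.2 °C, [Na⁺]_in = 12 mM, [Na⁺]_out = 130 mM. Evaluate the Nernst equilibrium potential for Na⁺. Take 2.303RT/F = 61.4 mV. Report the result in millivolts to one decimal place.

63.5 mV

E = (61.4/z) · log₁₀([Na⁺]_out/[Na⁺]_in) with z = +1.
= (61.4/1) · log₁₀(130/12) = 61.40 · log₁₀(10.83)
= 61.40 · (1.0348) = 63.53 mV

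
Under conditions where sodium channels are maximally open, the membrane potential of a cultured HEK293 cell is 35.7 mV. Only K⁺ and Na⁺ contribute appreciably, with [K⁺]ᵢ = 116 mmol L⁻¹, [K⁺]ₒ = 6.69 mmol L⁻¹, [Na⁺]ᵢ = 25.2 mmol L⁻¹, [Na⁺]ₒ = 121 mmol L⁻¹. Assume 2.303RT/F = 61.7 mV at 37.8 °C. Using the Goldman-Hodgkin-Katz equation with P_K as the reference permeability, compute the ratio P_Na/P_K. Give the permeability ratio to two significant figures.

Let α = P_Na/P_K. GHK: Vm = 61.7·log₁₀[(Kₒ + α·Naₒ)/(Kᵢ + α·Naᵢ)].
10^(Vm/61.7) = 10^(35.7/61.7) = 3.7897
So 3.7897·(Kᵢ + α·Naᵢ) = Kₒ + α·Naₒ → α = (3.7897·116.0 − 6.69) / (121.0 − 3.7897·25.2)
α = (439.6 − 6.69) / (121.0 − 95.5) = 432.9/25.5 = 16.98

17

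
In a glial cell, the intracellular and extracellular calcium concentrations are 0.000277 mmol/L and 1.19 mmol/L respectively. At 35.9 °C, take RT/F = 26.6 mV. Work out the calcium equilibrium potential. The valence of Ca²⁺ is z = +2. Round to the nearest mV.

E = (26.6/z) · ln([Ca²⁺]_out/[Ca²⁺]_in) with z = +2.
= (26.6/2) · ln(1.19/0.000277) = 13.30 · ln(4296)
= 13.30 · (8.3654) = 111.26 mV

111 mV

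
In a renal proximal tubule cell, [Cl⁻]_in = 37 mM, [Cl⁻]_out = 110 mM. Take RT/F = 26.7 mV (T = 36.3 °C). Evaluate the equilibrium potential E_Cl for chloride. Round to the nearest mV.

E = (26.7/z) · ln([Cl⁻]_out/[Cl⁻]_in) with z = -1.
For an anion, dividing by z = -1 reverses the sign.
= (26.7/-1) · ln(110/37) = -26.70 · ln(2.973)
= -26.70 · (1.0896) = -29.09 mV

-29 mV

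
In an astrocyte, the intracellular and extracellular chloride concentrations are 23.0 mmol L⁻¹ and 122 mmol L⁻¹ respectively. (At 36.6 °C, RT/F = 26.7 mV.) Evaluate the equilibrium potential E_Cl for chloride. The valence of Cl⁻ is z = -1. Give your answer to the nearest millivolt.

-45 mV

E = (26.7/z) · ln([Cl⁻]_out/[Cl⁻]_in) with z = -1.
For an anion, dividing by z = -1 reverses the sign.
= (26.7/-1) · ln(122/23.0) = -26.70 · ln(5.304)
= -26.70 · (1.6685) = -44.55 mV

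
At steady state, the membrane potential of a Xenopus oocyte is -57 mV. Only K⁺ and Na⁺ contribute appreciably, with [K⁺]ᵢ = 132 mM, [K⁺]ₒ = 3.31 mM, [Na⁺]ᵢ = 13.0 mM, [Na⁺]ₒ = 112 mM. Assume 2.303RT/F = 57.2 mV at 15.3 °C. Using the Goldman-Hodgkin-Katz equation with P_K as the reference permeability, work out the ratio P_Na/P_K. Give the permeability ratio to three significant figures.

Let α = P_Na/P_K. GHK: Vm = 57.2·log₁₀[(Kₒ + α·Naₒ)/(Kᵢ + α·Naᵢ)].
10^(Vm/57.2) = 10^(-57.0/57.2) = 0.10081
So 0.10081·(Kᵢ + α·Naᵢ) = Kₒ + α·Naₒ → α = (0.10081·132.0 − 3.31) / (112.0 − 0.10081·13.0)
α = (13.31 − 3.31) / (112.0 − 1.311) = 9.997/110.7 = 0.09031

0.0903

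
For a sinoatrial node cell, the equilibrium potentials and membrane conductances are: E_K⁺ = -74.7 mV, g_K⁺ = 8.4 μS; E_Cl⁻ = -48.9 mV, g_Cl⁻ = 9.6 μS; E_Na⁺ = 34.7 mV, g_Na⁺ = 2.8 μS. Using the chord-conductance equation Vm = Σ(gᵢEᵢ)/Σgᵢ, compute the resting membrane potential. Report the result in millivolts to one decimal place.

-48.1 mV

Σ gᵢEᵢ = 8.4·(-74.7) + 9.6·(-48.9) + 2.8·(34.7) = -999.76
Σ gᵢ = 8.4 + 9.6 + 2.8 = 20.8
Vm = -999.76 / 20.8 = -48.07 mV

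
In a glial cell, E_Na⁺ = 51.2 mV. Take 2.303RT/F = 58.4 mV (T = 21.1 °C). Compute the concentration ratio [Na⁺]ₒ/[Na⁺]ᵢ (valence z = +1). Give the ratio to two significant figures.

log₁₀([out]/[in]) = E·z/(58.4) = 51.2 × 1 / 58.4 = 0.8767
[out]/[in] = 10^(0.8767) = 7.529

7.5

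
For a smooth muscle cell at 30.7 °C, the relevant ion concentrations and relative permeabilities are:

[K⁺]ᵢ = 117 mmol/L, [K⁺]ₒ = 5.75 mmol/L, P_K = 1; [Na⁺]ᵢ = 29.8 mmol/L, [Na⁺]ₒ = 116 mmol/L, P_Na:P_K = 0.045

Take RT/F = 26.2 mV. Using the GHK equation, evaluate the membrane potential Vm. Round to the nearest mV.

Vm = 26.2 · ln[(Σ P·[cation]ₒ + Σ P·[anion]ᵢ) / (Σ P·[cation]ᵢ + Σ P·[anion]ₒ)]
Numerator = 1×5.75 + 0.045×116 = 10.97
Denominator = 1×117 + 0.045×29.8 = 118.3
Vm = 26.2 · ln(0.092698) = 26.2 × (-2.3784) = -62.31 mV

-62 mV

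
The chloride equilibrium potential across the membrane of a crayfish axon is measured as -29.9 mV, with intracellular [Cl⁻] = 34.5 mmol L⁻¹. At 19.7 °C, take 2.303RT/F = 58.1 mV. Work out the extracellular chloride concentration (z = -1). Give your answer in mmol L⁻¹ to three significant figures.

113 mmol L⁻¹

Nernst: E = (58.1/-1) · log₁₀([out]/[in]), so log₁₀([out]/[in]) = -29.9 × -1 / 58.1 = 0.5146.
[out]/[in] = 10^(0.5146) = 3.271.
[out] = 3.271 × 34.5 = 112.8 mmol L⁻¹.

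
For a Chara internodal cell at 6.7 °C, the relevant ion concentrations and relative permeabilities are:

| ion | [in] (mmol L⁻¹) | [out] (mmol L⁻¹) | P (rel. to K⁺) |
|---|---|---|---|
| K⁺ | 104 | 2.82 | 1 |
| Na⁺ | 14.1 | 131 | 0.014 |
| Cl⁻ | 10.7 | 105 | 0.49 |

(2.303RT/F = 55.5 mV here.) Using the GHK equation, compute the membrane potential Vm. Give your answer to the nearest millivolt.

-66 mV

Vm = 55.5 · log₁₀[(Σ P·[cation]ₒ + Σ P·[anion]ᵢ) / (Σ P·[cation]ᵢ + Σ P·[anion]ₒ)]
Numerator = 1×2.82 + 0.014×131 + 0.49×10.7 = 9.897
Denominator = 1×104 + 0.014×14.1 + 0.49×105 = 155.6
Vm = 55.5 · log₁₀(0.063586) = 55.5 × (-1.1966) = -66.41 mV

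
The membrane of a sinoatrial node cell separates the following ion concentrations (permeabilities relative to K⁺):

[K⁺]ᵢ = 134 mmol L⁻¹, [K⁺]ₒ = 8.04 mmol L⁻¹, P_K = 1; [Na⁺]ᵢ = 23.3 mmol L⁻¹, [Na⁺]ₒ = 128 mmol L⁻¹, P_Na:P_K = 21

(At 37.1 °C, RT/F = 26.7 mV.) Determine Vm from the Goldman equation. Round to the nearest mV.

39 mV

Vm = 26.7 · ln[(Σ P·[cation]ₒ + Σ P·[anion]ᵢ) / (Σ P·[cation]ᵢ + Σ P·[anion]ₒ)]
Numerator = 1×8.04 + 21×128 = 2696
Denominator = 1×134 + 21×23.3 = 623.3
Vm = 26.7 · ln(4.3254) = 26.7 × (1.4645) = 39.10 mV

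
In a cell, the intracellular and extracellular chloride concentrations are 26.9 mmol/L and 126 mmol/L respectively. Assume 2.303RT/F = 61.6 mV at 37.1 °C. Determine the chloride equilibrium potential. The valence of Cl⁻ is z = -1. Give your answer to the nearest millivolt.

E = (61.6/z) · log₁₀([Cl⁻]_out/[Cl⁻]_in) with z = -1.
For an anion, dividing by z = -1 reverses the sign.
= (61.6/-1) · log₁₀(126/26.9) = -61.60 · log₁₀(4.684)
= -61.60 · (0.6706) = -41.31 mV

-41 mV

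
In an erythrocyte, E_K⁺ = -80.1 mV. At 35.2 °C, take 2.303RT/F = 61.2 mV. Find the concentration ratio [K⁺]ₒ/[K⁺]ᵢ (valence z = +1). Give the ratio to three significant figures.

log₁₀([out]/[in]) = E·z/(61.2) = -80.1 × 1 / 61.2 = -1.3088
[out]/[in] = 10^(-1.3088) = 0.04911

0.0491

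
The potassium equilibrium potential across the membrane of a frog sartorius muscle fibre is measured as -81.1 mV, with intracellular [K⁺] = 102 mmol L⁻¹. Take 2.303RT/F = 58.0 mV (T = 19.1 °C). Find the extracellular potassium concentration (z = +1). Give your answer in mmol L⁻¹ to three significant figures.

4.08 mmol L⁻¹

Nernst: E = (58.0/1) · log₁₀([out]/[in]), so log₁₀([out]/[in]) = -81.1 × 1 / 58.0 = -1.3983.
[out]/[in] = 10^(-1.3983) = 0.03997.
[out] = 0.03997 × 102 = 4.077 mmol L⁻¹.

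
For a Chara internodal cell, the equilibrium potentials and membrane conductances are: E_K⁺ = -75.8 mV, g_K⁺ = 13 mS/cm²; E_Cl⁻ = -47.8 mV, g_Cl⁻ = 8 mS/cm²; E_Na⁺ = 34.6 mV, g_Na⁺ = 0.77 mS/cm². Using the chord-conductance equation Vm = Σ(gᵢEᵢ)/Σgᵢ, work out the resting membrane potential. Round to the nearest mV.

-62 mV

Σ gᵢEᵢ = 13·(-75.8) + 8·(-47.8) + 0.77·(34.6) = -1341.16
Σ gᵢ = 13 + 8 + 0.77 = 21.77
Vm = -1341.16 / 21.77 = -61.61 mV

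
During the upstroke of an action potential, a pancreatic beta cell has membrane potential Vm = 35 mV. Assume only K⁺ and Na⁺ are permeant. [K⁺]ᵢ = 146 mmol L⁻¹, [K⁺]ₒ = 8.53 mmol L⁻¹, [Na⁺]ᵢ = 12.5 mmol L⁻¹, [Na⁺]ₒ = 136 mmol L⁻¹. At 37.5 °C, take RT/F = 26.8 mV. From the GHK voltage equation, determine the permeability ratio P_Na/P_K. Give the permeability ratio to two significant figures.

Let α = P_Na/P_K. GHK: Vm = 26.8·ln[(Kₒ + α·Naₒ)/(Kᵢ + α·Naᵢ)].
e^(Vm/26.8) = e^(35.0/26.8) = 3.6913
So 3.6913·(Kᵢ + α·Naᵢ) = Kₒ + α·Naₒ → α = (3.6913·146.0 − 8.53) / (136.0 − 3.6913·12.5)
α = (538.9 − 8.53) / (136.0 − 46.14) = 530.4/89.86 = 5.903

5.9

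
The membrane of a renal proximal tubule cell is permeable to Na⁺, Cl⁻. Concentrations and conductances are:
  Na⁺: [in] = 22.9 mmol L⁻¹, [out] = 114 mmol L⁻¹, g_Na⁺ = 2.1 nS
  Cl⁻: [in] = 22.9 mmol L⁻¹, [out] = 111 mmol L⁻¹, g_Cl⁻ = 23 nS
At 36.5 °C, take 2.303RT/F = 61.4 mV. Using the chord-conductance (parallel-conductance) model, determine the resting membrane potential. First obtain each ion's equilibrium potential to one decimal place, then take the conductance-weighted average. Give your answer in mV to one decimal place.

-35.0 mV

E_Na⁺ = (61.4/1)·log₁₀(114/22.9) = 42.8 mV
E_Cl⁻ = (61.4/-1)·log₁₀(111/22.9) = -42.1 mV
Vm = (Σ gᵢEᵢ)/(Σ gᵢ) = (2.1·42.8 + 23·-42.1) / (2.1 + 23)
= -878.42 / 25.1 = -35.00 mV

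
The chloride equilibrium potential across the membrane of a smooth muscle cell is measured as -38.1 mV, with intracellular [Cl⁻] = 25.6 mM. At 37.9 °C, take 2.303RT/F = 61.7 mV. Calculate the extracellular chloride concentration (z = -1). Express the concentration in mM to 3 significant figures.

106 mM

Nernst: E = (61.7/-1) · log₁₀([out]/[in]), so log₁₀([out]/[in]) = -38.1 × -1 / 61.7 = 0.6175.
[out]/[in] = 10^(0.6175) = 4.145.
[out] = 4.145 × 25.6 = 106.1 mM.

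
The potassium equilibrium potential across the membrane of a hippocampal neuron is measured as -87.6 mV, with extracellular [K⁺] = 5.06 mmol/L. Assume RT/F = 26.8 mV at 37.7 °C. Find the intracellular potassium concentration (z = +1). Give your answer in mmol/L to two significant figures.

Nernst: E = (26.8/1) · ln([out]/[in]), so ln([out]/[in]) = -87.6 × 1 / 26.8 = -3.2687.
[out]/[in] = e^(-3.2687) = 0.03806.
[in] = 5.06 / 0.03806 = 133 mmol/L.

130 mmol/L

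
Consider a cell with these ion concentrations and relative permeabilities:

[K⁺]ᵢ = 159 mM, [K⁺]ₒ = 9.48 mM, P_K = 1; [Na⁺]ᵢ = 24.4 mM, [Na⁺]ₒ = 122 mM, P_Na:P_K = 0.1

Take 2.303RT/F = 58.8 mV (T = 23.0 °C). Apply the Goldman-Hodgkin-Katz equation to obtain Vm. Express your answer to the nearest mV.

Vm = 58.8 · log₁₀[(Σ P·[cation]ₒ + Σ P·[anion]ᵢ) / (Σ P·[cation]ᵢ + Σ P·[anion]ₒ)]
Numerator = 1×9.48 + 0.1×122 = 21.68
Denominator = 1×159 + 0.1×24.4 = 161.4
Vm = 58.8 · log₁₀(0.13429) = 58.8 × (-0.8720) = -51.27 mV

-51 mV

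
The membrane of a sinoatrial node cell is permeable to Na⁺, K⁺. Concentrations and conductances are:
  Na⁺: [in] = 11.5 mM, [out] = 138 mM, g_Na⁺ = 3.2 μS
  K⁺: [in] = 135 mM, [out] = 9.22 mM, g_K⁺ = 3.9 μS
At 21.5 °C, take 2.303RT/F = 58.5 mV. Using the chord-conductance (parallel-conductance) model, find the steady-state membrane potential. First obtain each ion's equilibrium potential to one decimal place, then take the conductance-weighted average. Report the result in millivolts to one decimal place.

E_Na⁺ = (58.5/1)·log₁₀(138/11.5) = 63.1 mV
E_K⁺ = (58.5/1)·log₁₀(9.22/135) = -68.2 mV
Vm = (Σ gᵢEᵢ)/(Σ gᵢ) = (3.2·63.1 + 3.9·-68.2) / (3.2 + 3.9)
= -64.06 / 7.1 = -9.02 mV

-9.0 mV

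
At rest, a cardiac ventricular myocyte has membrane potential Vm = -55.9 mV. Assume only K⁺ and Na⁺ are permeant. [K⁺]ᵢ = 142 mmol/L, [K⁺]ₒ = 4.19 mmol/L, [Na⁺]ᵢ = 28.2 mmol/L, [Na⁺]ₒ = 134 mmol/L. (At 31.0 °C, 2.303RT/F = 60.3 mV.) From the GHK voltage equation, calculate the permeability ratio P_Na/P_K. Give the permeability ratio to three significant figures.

0.0965

Let α = P_Na/P_K. GHK: Vm = 60.3·log₁₀[(Kₒ + α·Naₒ)/(Kᵢ + α·Naᵢ)].
10^(Vm/60.3) = 10^(-55.9/60.3) = 0.1183
So 0.1183·(Kᵢ + α·Naᵢ) = Kₒ + α·Naₒ → α = (0.1183·142.0 − 4.19) / (134.0 − 0.1183·28.2)
α = (16.8 − 4.19) / (134.0 − 3.336) = 12.61/130.7 = 0.09649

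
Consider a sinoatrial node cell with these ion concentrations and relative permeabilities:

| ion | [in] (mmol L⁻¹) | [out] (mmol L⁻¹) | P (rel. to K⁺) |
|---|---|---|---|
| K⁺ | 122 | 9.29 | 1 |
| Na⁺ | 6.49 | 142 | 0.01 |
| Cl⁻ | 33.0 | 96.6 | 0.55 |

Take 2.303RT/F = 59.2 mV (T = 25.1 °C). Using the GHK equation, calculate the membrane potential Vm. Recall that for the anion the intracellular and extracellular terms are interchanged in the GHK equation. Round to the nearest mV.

Vm = 59.2 · log₁₀[(Σ P·[cation]ₒ + Σ P·[anion]ᵢ) / (Σ P·[cation]ᵢ + Σ P·[anion]ₒ)]
Numerator = 1×9.29 + 0.01×142 + 0.55×33.0 = 28.86
Denominator = 1×122 + 0.01×6.49 + 0.55×96.6 = 175.2
Vm = 59.2 · log₁₀(0.16473) = 59.2 × (-0.7832) = -46.37 mV

-46 mV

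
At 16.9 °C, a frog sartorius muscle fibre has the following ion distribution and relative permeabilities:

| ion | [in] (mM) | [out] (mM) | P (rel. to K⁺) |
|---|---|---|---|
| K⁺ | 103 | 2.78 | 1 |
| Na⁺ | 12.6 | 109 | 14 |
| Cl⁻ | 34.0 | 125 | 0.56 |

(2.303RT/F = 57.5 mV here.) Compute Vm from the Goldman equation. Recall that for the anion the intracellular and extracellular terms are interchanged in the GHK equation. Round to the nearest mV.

Vm = 57.5 · log₁₀[(Σ P·[cation]ₒ + Σ P·[anion]ᵢ) / (Σ P·[cation]ᵢ + Σ P·[anion]ₒ)]
Numerator = 1×2.78 + 14×109 + 0.56×34.0 = 1548
Denominator = 1×103 + 14×12.6 + 0.56×125 = 349.4
Vm = 57.5 · log₁₀(4.4299) = 57.5 × (0.6464) = 37.17 mV

37 mV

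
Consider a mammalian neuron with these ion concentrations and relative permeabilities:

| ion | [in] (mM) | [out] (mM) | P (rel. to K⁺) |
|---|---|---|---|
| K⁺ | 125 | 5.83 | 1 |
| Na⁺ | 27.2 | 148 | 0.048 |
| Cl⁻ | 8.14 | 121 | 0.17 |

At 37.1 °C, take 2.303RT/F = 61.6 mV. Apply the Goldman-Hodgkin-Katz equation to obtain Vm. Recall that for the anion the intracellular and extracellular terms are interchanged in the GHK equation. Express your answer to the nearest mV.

Vm = 61.6 · log₁₀[(Σ P·[cation]ₒ + Σ P·[anion]ᵢ) / (Σ P·[cation]ᵢ + Σ P·[anion]ₒ)]
Numerator = 1×5.83 + 0.048×148 + 0.17×8.14 = 14.32
Denominator = 1×125 + 0.048×27.2 + 0.17×121 = 146.9
Vm = 61.6 · log₁₀(0.097482) = 61.6 × (-1.0111) = -62.28 mV

-62 mV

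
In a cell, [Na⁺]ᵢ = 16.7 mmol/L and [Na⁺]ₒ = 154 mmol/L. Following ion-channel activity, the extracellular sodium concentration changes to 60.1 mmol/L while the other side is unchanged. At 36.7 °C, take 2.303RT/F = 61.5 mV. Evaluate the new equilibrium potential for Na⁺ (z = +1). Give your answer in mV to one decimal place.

34.2 mV

After the shift: [Na⁺]_out = 60.1, [Na⁺]_in = 16.7 mmol/L.
E_new = (61.5/1)·log₁₀(60.1/16.7) = 61.50 · (0.5562) = 34.20 mV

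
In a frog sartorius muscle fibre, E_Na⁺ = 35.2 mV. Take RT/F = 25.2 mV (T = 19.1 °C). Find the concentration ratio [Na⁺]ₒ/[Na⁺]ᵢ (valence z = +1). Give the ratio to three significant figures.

ln([out]/[in]) = E·z/(25.2) = 35.2 × 1 / 25.2 = 1.3968
[out]/[in] = e^(1.3968) = 4.042

4.04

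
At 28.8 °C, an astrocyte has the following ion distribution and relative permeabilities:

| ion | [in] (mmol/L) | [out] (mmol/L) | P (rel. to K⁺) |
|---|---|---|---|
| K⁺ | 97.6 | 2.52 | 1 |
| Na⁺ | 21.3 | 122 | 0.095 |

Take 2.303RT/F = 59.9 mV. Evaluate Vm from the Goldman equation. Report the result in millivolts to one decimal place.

-50.8 mV

Vm = 59.9 · log₁₀[(Σ P·[cation]ₒ + Σ P·[anion]ᵢ) / (Σ P·[cation]ᵢ + Σ P·[anion]ₒ)]
Numerator = 1×2.52 + 0.095×122 = 14.11
Denominator = 1×97.6 + 0.095×21.3 = 99.62
Vm = 59.9 · log₁₀(0.14163) = 59.9 × (-0.8488) = -50.85 mV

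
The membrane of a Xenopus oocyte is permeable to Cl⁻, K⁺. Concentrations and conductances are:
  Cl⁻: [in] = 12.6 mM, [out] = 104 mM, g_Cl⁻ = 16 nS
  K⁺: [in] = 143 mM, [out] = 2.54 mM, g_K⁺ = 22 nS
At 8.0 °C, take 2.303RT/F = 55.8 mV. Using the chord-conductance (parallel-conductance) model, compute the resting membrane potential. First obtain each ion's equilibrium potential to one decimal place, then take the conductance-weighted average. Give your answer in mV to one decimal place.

-78.1 mV

E_Cl⁻ = (55.8/-1)·log₁₀(104/12.6) = -51.1 mV
E_K⁺ = (55.8/1)·log₁₀(2.54/143) = -97.7 mV
Vm = (Σ gᵢEᵢ)/(Σ gᵢ) = (16·-51.1 + 22·-97.7) / (16 + 22)
= -2967.00 / 38 = -78.08 mV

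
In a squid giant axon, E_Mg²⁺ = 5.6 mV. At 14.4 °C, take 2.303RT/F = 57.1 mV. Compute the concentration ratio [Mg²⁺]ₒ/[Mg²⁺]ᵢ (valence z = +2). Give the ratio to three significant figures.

log₁₀([out]/[in]) = E·z/(57.1) = 5.6 × 2 / 57.1 = 0.1961
[out]/[in] = 10^(0.1961) = 1.571

1.57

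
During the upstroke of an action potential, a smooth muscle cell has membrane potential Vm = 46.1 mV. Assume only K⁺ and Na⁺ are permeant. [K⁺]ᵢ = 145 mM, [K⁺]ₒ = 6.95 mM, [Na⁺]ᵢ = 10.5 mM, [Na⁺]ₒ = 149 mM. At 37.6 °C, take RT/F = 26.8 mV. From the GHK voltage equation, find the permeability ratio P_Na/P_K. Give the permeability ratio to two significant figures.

Let α = P_Na/P_K. GHK: Vm = 26.8·ln[(Kₒ + α·Naₒ)/(Kᵢ + α·Naᵢ)].
e^(Vm/26.8) = e^(46.1/26.8) = 5.5854
So 5.5854·(Kᵢ + α·Naᵢ) = Kₒ + α·Naₒ → α = (5.5854·145.0 − 6.95) / (149.0 − 5.5854·10.5)
α = (809.9 − 6.95) / (149.0 − 58.65) = 802.9/90.35 = 8.886

8.9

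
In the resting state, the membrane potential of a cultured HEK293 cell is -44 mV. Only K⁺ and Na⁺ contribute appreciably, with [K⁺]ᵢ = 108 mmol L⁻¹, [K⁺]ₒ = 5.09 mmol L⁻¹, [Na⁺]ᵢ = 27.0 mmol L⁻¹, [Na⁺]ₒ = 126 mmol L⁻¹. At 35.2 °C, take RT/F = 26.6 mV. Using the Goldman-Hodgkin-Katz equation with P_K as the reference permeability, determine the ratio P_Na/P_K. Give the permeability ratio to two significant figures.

Let α = P_Na/P_K. GHK: Vm = 26.6·ln[(Kₒ + α·Naₒ)/(Kᵢ + α·Naᵢ)].
e^(Vm/26.6) = e^(-44.0/26.6) = 0.19126
So 0.19126·(Kᵢ + α·Naᵢ) = Kₒ + α·Naₒ → α = (0.19126·108.0 − 5.09) / (126.0 − 0.19126·27.0)
α = (20.66 − 5.09) / (126.0 − 5.164) = 15.57/120.8 = 0.1288

0.13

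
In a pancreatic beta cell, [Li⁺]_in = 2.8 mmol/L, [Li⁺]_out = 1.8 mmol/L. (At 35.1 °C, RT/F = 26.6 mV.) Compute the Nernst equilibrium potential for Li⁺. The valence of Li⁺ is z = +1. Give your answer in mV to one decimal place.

E = (26.6/z) · ln([Li⁺]_out/[Li⁺]_in) with z = +1.
= (26.6/1) · ln(1.8/2.8) = 26.60 · ln(0.6429)
= 26.60 · (-0.4418) = -11.75 mV

-11.8 mV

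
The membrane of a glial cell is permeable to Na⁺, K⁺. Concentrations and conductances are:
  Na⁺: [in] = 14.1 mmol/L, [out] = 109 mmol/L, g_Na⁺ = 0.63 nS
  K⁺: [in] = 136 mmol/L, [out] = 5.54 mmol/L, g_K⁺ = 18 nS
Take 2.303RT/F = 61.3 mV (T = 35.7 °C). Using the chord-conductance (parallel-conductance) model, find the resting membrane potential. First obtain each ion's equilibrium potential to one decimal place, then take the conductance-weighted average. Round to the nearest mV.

-80 mV

E_Na⁺ = (61.3/1)·log₁₀(109/14.1) = 54.4 mV
E_K⁺ = (61.3/1)·log₁₀(5.54/136) = -85.2 mV
Vm = (Σ gᵢEᵢ)/(Σ gᵢ) = (0.63·54.4 + 18·-85.2) / (0.63 + 18)
= -1499.33 / 18.63 = -80.48 mV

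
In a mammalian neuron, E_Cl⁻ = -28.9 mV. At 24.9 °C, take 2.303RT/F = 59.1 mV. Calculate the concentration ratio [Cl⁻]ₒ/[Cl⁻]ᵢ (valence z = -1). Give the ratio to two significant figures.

log₁₀([out]/[in]) = E·z/(59.1) = -28.9 × -1 / 59.1 = 0.4890
[out]/[in] = 10^(0.4890) = 3.083

3.1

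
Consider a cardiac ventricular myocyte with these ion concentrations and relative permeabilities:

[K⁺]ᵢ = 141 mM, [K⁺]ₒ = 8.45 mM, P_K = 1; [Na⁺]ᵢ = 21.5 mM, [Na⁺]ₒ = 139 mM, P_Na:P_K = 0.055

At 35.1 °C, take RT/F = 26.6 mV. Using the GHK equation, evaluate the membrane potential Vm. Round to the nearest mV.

Vm = 26.6 · ln[(Σ P·[cation]ₒ + Σ P·[anion]ᵢ) / (Σ P·[cation]ᵢ + Σ P·[anion]ₒ)]
Numerator = 1×8.45 + 0.055×139 = 16.09
Denominator = 1×141 + 0.055×21.5 = 142.2
Vm = 26.6 · ln(0.1132) = 26.6 × (-2.1786) = -57.95 mV

-58 mV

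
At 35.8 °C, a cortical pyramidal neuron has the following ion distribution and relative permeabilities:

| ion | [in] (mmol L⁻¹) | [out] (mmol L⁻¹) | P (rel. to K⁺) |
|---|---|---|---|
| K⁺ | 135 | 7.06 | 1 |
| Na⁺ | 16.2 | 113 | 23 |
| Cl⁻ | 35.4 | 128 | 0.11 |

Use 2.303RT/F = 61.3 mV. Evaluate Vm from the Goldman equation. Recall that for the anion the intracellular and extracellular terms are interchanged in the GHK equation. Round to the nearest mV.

Vm = 61.3 · log₁₀[(Σ P·[cation]ₒ + Σ P·[anion]ᵢ) / (Σ P·[cation]ᵢ + Σ P·[anion]ₒ)]
Numerator = 1×7.06 + 23×113 + 0.11×35.4 = 2610
Denominator = 1×135 + 23×16.2 + 0.11×128 = 521.7
Vm = 61.3 · log₁₀(5.003) = 61.3 × (0.6992) = 42.86 mV

43 mV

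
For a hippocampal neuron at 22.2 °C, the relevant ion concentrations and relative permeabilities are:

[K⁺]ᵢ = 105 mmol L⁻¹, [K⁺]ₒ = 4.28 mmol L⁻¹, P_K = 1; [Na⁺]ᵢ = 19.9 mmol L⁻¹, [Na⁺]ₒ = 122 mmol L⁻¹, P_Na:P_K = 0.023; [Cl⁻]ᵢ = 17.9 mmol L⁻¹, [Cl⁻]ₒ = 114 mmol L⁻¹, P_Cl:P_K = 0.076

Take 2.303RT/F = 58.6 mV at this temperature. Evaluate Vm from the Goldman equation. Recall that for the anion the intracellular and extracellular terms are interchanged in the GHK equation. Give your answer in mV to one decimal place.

-66.3 mV

Vm = 58.6 · log₁₀[(Σ P·[cation]ₒ + Σ P·[anion]ᵢ) / (Σ P·[cation]ᵢ + Σ P·[anion]ₒ)]
Numerator = 1×4.28 + 0.023×122 + 0.076×17.9 = 8.446
Denominator = 1×105 + 0.023×19.9 + 0.076×114 = 114.1
Vm = 58.6 · log₁₀(0.074012) = 58.6 × (-1.1307) = -66.26 mV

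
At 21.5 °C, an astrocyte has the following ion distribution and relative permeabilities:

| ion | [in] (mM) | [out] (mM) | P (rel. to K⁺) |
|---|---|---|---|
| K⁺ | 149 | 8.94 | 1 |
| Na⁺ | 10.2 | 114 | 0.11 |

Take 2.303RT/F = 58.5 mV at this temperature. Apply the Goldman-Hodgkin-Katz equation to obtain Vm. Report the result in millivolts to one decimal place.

Vm = 58.5 · log₁₀[(Σ P·[cation]ₒ + Σ P·[anion]ᵢ) / (Σ P·[cation]ᵢ + Σ P·[anion]ₒ)]
Numerator = 1×8.94 + 0.11×114 = 21.48
Denominator = 1×149 + 0.11×10.2 = 150.1
Vm = 58.5 · log₁₀(0.14308) = 58.5 × (-0.8444) = -49.40 mV

-49.4 mV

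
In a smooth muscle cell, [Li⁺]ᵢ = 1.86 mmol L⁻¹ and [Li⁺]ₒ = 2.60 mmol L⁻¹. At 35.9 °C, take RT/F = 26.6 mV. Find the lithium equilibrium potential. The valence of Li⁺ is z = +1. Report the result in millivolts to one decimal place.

E = (26.6/z) · ln([Li⁺]_out/[Li⁺]_in) with z = +1.
= (26.6/1) · ln(2.60/1.86) = 26.60 · ln(1.398)
= 26.60 · (0.3349) = 8.91 mV

8.9 mV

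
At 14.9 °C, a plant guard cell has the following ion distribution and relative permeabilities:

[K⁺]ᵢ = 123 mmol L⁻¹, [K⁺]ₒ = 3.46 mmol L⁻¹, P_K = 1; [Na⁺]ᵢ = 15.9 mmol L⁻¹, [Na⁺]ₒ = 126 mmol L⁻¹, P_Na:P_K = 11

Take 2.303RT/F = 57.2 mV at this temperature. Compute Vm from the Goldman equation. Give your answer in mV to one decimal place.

38.3 mV

Vm = 57.2 · log₁₀[(Σ P·[cation]ₒ + Σ P·[anion]ᵢ) / (Σ P·[cation]ᵢ + Σ P·[anion]ₒ)]
Numerator = 1×3.46 + 11×126 = 1389
Denominator = 1×123 + 11×15.9 = 297.9
Vm = 57.2 · log₁₀(4.6642) = 57.2 × (0.6688) = 38.25 mV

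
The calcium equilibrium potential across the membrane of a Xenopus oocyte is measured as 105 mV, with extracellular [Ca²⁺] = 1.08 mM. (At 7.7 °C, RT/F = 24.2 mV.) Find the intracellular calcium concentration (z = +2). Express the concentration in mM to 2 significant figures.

Nernst: E = (24.2/2) · ln([out]/[in]), so ln([out]/[in]) = 105.0 × 2 / 24.2 = 8.6777.
[out]/[in] = e^(8.6777) = 5870.
[in] = 1.08 / 5870 = 0.000184 mM.

0.00018 mM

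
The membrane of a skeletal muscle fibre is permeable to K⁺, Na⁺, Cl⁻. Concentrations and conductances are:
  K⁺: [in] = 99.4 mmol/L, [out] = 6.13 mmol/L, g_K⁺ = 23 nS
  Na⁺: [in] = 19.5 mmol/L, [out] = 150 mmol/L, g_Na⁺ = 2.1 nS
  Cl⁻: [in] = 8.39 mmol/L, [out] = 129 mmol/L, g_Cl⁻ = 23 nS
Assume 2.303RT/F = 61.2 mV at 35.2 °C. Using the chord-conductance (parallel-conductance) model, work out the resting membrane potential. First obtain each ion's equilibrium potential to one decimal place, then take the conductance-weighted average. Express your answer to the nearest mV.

-68 mV

E_K⁺ = (61.2/1)·log₁₀(6.13/99.4) = -74.0 mV
E_Na⁺ = (61.2/1)·log₁₀(150/19.5) = 54.2 mV
E_Cl⁻ = (61.2/-1)·log₁₀(129/8.39) = -72.6 mV
Vm = (Σ gᵢEᵢ)/(Σ gᵢ) = (23·-74.0 + 2.1·54.2 + 23·-72.6) / (23 + 2.1 + 23)
= -3257.98 / 48.1 = -67.73 mV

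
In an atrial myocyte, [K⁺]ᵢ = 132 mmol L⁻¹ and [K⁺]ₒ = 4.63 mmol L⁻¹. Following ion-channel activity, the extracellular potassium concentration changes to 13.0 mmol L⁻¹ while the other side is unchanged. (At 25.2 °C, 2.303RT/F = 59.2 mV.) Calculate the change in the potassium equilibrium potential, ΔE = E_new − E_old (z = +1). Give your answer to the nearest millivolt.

E_old = (59.2/1)·log₁₀(4.63/132) = -86.14 mV
E_new = (59.2/1)·log₁₀(13.0/132) = -59.59 mV
ΔE = -59.59 − (-86.14) = 26.54 mV

27 mV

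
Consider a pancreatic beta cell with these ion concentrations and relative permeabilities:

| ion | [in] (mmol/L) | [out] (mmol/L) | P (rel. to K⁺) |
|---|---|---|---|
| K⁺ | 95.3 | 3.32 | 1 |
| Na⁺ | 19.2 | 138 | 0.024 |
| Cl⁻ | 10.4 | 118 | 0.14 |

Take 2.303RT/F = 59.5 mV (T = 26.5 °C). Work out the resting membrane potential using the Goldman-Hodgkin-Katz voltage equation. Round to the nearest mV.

Vm = 59.5 · log₁₀[(Σ P·[cation]ₒ + Σ P·[anion]ᵢ) / (Σ P·[cation]ᵢ + Σ P·[anion]ₒ)]
Numerator = 1×3.32 + 0.024×138 + 0.14×10.4 = 8.088
Denominator = 1×95.3 + 0.024×19.2 + 0.14×118 = 112.3
Vm = 59.5 · log₁₀(0.072034) = 59.5 × (-1.1425) = -67.98 mV

-68 mV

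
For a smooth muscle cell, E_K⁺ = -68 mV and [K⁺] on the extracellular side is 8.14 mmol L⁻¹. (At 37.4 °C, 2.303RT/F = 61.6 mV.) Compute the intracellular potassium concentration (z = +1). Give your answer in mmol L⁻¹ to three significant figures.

Nernst: E = (61.6/1) · log₁₀([out]/[in]), so log₁₀([out]/[in]) = -68.0 × 1 / 61.6 = -1.1039.
[out]/[in] = 10^(-1.1039) = 0.07872.
[in] = 8.14 / 0.07872 = 103.4 mmol L⁻¹.

103 mmol L⁻¹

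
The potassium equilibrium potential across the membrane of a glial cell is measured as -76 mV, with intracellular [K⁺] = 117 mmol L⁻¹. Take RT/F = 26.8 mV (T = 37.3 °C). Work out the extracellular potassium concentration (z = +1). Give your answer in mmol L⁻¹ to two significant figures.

6.9 mmol L⁻¹

Nernst: E = (26.8/1) · ln([out]/[in]), so ln([out]/[in]) = -76.0 × 1 / 26.8 = -2.8358.
[out]/[in] = e^(-2.8358) = 0.05867.
[out] = 0.05867 × 117 = 6.864 mmol L⁻¹.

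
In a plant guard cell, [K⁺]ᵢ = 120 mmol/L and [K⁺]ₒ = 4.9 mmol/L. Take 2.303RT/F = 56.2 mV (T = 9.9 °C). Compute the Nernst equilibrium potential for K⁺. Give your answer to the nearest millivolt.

-78 mV

E = (56.2/z) · log₁₀([K⁺]_out/[K⁺]_in) with z = +1.
= (56.2/1) · log₁₀(4.9/120) = 56.20 · log₁₀(0.04083)
= 56.20 · (-1.3890) = -78.06 mV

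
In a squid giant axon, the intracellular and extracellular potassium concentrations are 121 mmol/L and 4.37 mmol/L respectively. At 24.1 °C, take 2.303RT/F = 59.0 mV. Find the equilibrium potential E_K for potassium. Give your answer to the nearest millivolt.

E = (59.0/z) · log₁₀([K⁺]_out/[K⁺]_in) with z = +1.
= (59.0/1) · log₁₀(4.37/121) = 59.00 · log₁₀(0.03612)
= 59.00 · (-1.4423) = -85.10 mV

-85 mV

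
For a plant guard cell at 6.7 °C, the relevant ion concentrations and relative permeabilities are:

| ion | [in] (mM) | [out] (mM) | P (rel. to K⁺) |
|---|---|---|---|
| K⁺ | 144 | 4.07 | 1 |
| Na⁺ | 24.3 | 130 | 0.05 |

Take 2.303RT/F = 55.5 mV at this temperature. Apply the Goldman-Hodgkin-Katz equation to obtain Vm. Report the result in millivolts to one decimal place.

-63.2 mV

Vm = 55.5 · log₁₀[(Σ P·[cation]ₒ + Σ P·[anion]ᵢ) / (Σ P·[cation]ᵢ + Σ P·[anion]ₒ)]
Numerator = 1×4.07 + 0.05×130 = 10.57
Denominator = 1×144 + 0.05×24.3 = 145.2
Vm = 55.5 · log₁₀(0.072789) = 55.5 × (-1.1379) = -63.16 mV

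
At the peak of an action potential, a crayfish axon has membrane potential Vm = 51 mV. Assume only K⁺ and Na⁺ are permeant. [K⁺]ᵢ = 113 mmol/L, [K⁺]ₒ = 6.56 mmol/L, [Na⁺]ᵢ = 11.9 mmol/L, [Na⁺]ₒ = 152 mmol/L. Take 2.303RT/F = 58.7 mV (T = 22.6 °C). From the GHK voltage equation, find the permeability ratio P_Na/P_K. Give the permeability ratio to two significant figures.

13

Let α = P_Na/P_K. GHK: Vm = 58.7·log₁₀[(Kₒ + α·Naₒ)/(Kᵢ + α·Naᵢ)].
10^(Vm/58.7) = 10^(51.0/58.7) = 7.3931
So 7.3931·(Kᵢ + α·Naᵢ) = Kₒ + α·Naₒ → α = (7.3931·113.0 − 6.56) / (152.0 − 7.3931·11.9)
α = (835.4 − 6.56) / (152.0 − 87.98) = 828.9/64.02 = 12.95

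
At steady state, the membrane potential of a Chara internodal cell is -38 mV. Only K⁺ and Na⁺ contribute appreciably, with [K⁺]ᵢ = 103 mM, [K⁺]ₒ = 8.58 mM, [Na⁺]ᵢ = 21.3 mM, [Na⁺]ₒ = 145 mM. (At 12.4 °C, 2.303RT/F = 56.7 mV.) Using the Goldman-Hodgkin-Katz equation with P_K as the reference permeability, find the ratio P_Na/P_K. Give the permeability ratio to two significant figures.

Let α = P_Na/P_K. GHK: Vm = 56.7·log₁₀[(Kₒ + α·Naₒ)/(Kᵢ + α·Naᵢ)].
10^(Vm/56.7) = 10^(-38.0/56.7) = 0.2137
So 0.2137·(Kᵢ + α·Naᵢ) = Kₒ + α·Naₒ → α = (0.2137·103.0 − 8.58) / (145.0 − 0.2137·21.3)
α = (22.01 − 8.58) / (145.0 − 4.552) = 13.43/140.4 = 0.09563

0.096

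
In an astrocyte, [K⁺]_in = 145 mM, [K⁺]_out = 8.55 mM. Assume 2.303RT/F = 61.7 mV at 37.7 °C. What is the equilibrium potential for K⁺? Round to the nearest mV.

E = (61.7/z) · log₁₀([K⁺]_out/[K⁺]_in) with z = +1.
= (61.7/1) · log₁₀(8.55/145) = 61.70 · log₁₀(0.05897)
= 61.70 · (-1.2294) = -75.85 mV

-76 mV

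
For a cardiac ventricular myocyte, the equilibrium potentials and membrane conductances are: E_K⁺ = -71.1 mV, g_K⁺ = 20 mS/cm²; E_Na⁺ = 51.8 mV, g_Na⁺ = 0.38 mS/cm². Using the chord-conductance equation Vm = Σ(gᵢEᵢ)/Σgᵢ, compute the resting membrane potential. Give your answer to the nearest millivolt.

Σ gᵢEᵢ = 20·(-71.1) + 0.38·(51.8) = -1402.32
Σ gᵢ = 20 + 0.38 = 20.38
Vm = -1402.32 / 20.38 = -68.81 mV

-69 mV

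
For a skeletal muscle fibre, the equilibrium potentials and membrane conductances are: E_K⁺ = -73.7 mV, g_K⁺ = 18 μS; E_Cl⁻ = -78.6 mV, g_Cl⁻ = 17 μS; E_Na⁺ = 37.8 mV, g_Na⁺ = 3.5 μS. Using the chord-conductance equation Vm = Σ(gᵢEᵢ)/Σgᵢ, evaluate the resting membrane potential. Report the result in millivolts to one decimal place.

Σ gᵢEᵢ = 18·(-73.7) + 17·(-78.6) + 3.5·(37.8) = -2530.50
Σ gᵢ = 18 + 17 + 3.5 = 38.5
Vm = -2530.50 / 38.5 = -65.73 mV

-65.7 mV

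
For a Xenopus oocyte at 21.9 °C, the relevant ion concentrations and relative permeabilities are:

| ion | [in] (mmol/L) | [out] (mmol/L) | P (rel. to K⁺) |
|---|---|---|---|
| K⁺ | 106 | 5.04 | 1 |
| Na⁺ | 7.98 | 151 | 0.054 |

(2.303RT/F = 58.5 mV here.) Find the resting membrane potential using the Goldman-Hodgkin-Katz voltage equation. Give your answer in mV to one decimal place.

-53.0 mV

Vm = 58.5 · log₁₀[(Σ P·[cation]ₒ + Σ P·[anion]ᵢ) / (Σ P·[cation]ᵢ + Σ P·[anion]ₒ)]
Numerator = 1×5.04 + 0.054×151 = 13.19
Denominator = 1×106 + 0.054×7.98 = 106.4
Vm = 58.5 · log₁₀(0.12397) = 58.5 × (-0.9067) = -53.04 mV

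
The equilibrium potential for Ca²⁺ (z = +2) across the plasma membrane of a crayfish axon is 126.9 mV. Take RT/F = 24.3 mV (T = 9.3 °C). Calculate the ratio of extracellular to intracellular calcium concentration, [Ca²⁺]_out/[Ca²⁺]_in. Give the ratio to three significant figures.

ln([out]/[in]) = E·z/(24.3) = 126.9 × 2 / 24.3 = 10.4444
[out]/[in] = e^(10.4444) = 3.435e+04

34400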